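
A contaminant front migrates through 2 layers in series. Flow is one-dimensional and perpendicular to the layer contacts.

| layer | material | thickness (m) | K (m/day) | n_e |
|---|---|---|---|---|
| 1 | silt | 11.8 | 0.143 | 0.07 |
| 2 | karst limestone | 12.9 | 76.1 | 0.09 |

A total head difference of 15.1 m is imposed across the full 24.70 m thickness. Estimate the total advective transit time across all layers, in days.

With flow normal to the layers, continuity requires the same specific discharge q through every layer.
Σ(b_i/K_i) = 11.8/0.143 + 12.9/76.1 = 82.69 d.
q = Δh / Σ(b_i/K_i) = 15.1 / 82.69 = 0.1826 m/day.
In each layer the seepage velocity is v_i = q/n_i, so the layer transit time is t_i = b_i·n_i / q:
  layer 1 (silt): t_1 = 11.8 × 0.07 / 0.1826 = 4.523 d
  layer 2 (karst limestone): t_2 = 12.9 × 0.09 / 0.1826 = 6.358 d
Total t = Σ t_i = 10.88 days.

10.9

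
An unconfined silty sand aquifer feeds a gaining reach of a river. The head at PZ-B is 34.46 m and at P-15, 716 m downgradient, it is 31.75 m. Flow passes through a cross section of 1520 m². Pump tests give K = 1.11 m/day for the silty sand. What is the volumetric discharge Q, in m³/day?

6.39

Hydraulic gradient i = (34.46 − 31.75) / 716 = 2.71 / 716 = 0.003785.
Darcy's law: Q = K · A · i = 1.110 × 1520 × 0.003785 = 6.386 m³/day.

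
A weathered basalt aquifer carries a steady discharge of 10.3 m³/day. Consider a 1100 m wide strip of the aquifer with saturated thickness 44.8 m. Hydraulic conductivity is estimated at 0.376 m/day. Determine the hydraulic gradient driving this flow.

0.000556

Cross-sectional area A = 1100 × 44.8 = 49280 m².
From Q = K·A·i, i = Q / (K·A) = 10.3 / (0.3760 × 49280) = 0.0005559.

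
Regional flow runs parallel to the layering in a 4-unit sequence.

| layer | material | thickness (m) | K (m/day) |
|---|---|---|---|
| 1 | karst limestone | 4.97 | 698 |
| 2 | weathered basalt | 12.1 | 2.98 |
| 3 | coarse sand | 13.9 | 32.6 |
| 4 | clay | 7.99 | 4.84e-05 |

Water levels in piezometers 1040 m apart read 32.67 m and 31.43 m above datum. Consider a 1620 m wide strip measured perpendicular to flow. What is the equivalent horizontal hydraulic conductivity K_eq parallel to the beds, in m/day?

102

Flow is parallel to layering, so each bed carries its own Darcy discharge and the transmissivities add.
Σ(K_i·b_i) = 698×4.97 + 2.98×12.1 + 32.6×13.9 + 4.84e-05×7.99 = 3958 m²/day.
Total thickness b = 38.96 m, so K_eq = Σ(K_i·b_i)/b = 101.6 m/day.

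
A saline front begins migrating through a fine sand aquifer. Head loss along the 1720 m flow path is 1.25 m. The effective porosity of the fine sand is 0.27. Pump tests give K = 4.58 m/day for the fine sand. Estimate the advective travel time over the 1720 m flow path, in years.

382

Hydraulic gradient i = Δh / L = 1.25 / 1720 = 0.0007267.
Darcy flux q = K · i = 4.580 × 0.0007267 = 0.003328 m/day.
Seepage velocity v = q / n_e = 0.003328 / 0.27 = 0.01233 m/day.
Travel time t = L / v = 1720 / 0.01233 = 1.395e+05 days = 382.0 years.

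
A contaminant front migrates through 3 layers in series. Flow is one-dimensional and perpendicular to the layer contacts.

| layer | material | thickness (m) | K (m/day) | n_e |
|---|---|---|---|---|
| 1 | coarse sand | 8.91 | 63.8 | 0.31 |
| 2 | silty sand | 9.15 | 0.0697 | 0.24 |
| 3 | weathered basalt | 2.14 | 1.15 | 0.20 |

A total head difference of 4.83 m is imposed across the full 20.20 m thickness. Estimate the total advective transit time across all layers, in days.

149

With flow normal to the layers, continuity requires the same specific discharge q through every layer.
Σ(b_i/K_i) = 8.91/63.8 + 9.15/0.0697 + 2.14/1.15 = 133.3 d.
q = Δh / Σ(b_i/K_i) = 4.83 / 133.3 = 0.03624 m/day.
In each layer the seepage velocity is v_i = q/n_i, so the layer transit time is t_i = b_i·n_i / q:
  layer 1 (coarse sand): t_1 = 8.91 × 0.31 / 0.03624 = 76.22 d
  layer 2 (silty sand): t_2 = 9.15 × 0.24 / 0.03624 = 60.60 d
  layer 3 (weathered basalt): t_3 = 2.14 × 0.20 / 0.03624 = 11.81 d
Total t = Σ t_i = 148.6 days.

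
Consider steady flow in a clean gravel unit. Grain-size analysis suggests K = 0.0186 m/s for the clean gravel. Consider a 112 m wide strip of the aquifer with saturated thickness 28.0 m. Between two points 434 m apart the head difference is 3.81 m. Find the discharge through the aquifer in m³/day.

Convert K: 0.0186 m/s × 86400 = 1607 m/day.
Cross-sectional area A = 112 × 28.0 = 3136 m².
Hydraulic gradient i = Δh / L = 3.81 / 434 = 0.008779.
Darcy's law: Q = K · A · i = 1607 × 3136 × 0.008779 = 44242 m³/day.

44200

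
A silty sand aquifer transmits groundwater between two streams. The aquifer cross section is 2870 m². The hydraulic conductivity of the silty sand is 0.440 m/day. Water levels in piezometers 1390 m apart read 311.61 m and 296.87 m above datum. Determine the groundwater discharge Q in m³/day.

13.4

Hydraulic gradient i = (311.61 − 296.87) / 1390 = 14.74 / 1390 = 0.01060.
Darcy's law: Q = K · A · i = 0.4400 × 2870 × 0.01060 = 13.39 m³/day.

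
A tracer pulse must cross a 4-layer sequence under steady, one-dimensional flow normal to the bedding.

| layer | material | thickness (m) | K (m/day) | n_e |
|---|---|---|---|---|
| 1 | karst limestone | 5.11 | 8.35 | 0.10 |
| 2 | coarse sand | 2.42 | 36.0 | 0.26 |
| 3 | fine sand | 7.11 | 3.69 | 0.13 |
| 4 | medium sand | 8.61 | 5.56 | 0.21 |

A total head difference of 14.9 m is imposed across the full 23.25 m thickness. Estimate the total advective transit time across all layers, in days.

With flow normal to the layers, continuity requires the same specific discharge q through every layer.
Σ(b_i/K_i) = 5.11/8.35 + 2.42/36.0 + 7.11/3.69 + 8.61/5.56 = 4.155 d.
q = Δh / Σ(b_i/K_i) = 14.9 / 4.155 = 3.586 m/day.
In each layer the seepage velocity is v_i = q/n_i, so the layer transit time is t_i = b_i·n_i / q:
  layer 1 (karst limestone): t_1 = 5.11 × 0.10 / 3.586 = 0.1425 d
  layer 2 (coarse sand): t_2 = 2.42 × 0.26 / 3.586 = 0.1754 d
  layer 3 (fine sand): t_3 = 7.11 × 0.13 / 3.586 = 0.2577 d
  layer 4 (medium sand): t_4 = 8.61 × 0.21 / 3.586 = 0.5042 d
Total t = Σ t_i = 1.080 days.

1.08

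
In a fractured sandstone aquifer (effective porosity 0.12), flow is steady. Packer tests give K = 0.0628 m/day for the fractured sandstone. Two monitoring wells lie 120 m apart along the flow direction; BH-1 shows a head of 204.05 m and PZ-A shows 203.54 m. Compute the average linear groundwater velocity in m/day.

Hydraulic gradient i = (204.05 − 203.54) / 120 = 0.51 / 120 = 0.004250.
Darcy flux q = K · i = 0.06280 × 0.004250 = 0.0002669 m/day.
Seepage velocity v = q / n_e = 0.0002669 / 0.12 = 0.002224 m/day.

0.00222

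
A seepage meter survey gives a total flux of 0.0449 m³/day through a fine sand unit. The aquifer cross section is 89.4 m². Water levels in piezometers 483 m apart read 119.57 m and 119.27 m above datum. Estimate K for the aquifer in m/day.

Hydraulic gradient i = (119.57 − 119.27) / 483 = 0.3 / 483 = 0.0006211.
From Q = K·A·i, K = Q / (A·i) = 0.0449 / (89.40 × 0.0006211) = 0.8086 m/day.

0.809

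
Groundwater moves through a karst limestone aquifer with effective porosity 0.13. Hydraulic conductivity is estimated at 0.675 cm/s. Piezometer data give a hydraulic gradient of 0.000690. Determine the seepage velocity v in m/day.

Convert K: 0.675 cm/s × 864 = 583.2 m/day.
Hydraulic gradient i = 0.000690.
Darcy flux q = K · i = 583.2 × 0.0006900 = 0.4024 m/day.
Seepage velocity v = q / n_e = 0.4024 / 0.13 = 3.095 m/day.

3.10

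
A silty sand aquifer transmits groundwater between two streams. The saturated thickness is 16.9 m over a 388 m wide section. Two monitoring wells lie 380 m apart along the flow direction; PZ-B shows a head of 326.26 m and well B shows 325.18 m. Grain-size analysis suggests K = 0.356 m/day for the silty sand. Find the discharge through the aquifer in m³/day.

Cross-sectional area A = 388 × 16.9 = 6557 m².
Hydraulic gradient i = (326.26 − 325.18) / 380 = 1.08 / 380 = 0.002842.
Darcy's law: Q = K · A · i = 0.3560 × 6557 × 0.002842 = 6.635 m³/day.

6.63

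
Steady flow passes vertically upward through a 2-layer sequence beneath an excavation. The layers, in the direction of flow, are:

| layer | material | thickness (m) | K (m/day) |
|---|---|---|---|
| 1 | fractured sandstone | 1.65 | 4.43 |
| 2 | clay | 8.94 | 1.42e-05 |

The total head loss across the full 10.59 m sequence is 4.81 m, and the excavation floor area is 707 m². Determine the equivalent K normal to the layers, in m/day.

1.68e-05

Flow is perpendicular to layering, so the layers act in series and the equivalent K is the thickness-weighted harmonic mean.
Total thickness L = 1.65 + 8.94 = 10.59 m.
Σ(b_i/K_i) = 1.65/4.43 + 8.94/1.42e-05 = 6.296e+05 d.
K_eq = L / Σ(b_i/K_i) = 10.59 / 6.296e+05 = 1.682e-05 m/day.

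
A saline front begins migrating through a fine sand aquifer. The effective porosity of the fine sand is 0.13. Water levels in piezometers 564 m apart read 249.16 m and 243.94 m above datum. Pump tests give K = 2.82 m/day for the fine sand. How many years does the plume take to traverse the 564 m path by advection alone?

Hydraulic gradient i = (249.16 − 243.94) / 564 = 5.22 / 564 = 0.009255.
Darcy flux q = K · i = 2.820 × 0.009255 = 0.02610 m/day.
Seepage velocity v = q / n_e = 0.02610 / 0.13 = 0.2008 m/day.
Travel time t = L / v = 564 / 0.2008 = 2809 days = 7.691 years.

7.69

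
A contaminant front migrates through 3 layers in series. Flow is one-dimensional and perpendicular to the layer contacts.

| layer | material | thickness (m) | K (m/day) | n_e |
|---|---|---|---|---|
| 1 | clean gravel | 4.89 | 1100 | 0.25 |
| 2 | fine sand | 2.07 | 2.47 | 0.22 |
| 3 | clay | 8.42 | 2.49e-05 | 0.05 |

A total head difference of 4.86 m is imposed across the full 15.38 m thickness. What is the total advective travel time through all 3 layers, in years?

400

With flow normal to the layers, continuity requires the same specific discharge q through every layer.
Σ(b_i/K_i) = 4.89/1100 + 2.07/2.47 + 8.42/2.49e-05 = 3.382e+05 d.
q = Δh / Σ(b_i/K_i) = 4.86 / 3.382e+05 = 1.437e-05 m/day.
In each layer the seepage velocity is v_i = q/n_i, so the layer transit time is t_i = b_i·n_i / q:
  layer 1 (clean gravel): t_1 = 4.89 × 0.25 / 1.437e-05 = 85060 d
  layer 2 (fine sand): t_2 = 2.07 × 0.22 / 1.437e-05 = 31686 d
  layer 3 (clay): t_3 = 8.42 × 0.05 / 1.437e-05 = 29293 d
Total t = Σ t_i = 1.460e+05 days = 399.8 years.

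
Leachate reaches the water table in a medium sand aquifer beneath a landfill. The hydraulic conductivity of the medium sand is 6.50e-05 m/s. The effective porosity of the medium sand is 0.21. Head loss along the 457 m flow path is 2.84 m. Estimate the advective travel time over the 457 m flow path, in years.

7.53

Convert K: 6.50e-05 m/s × 86400 = 5.616 m/day.
Hydraulic gradient i = Δh / L = 2.84 / 457 = 0.006214.
Darcy flux q = K · i = 5.616 × 0.006214 = 0.03490 m/day.
Seepage velocity v = q / n_e = 0.03490 / 0.21 = 0.1662 m/day.
Travel time t = L / v = 457 / 0.1662 = 2750 days = 7.529 years.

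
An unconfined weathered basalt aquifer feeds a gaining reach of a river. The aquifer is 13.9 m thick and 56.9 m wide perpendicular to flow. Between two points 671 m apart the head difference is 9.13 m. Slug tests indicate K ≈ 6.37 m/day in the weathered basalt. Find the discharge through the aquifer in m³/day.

68.6

Cross-sectional area A = 56.9 × 13.9 = 790.9 m².
Hydraulic gradient i = Δh / L = 9.13 / 671 = 0.01361.
Darcy's law: Q = K · A · i = 6.370 × 790.9 × 0.01361 = 68.55 m³/day.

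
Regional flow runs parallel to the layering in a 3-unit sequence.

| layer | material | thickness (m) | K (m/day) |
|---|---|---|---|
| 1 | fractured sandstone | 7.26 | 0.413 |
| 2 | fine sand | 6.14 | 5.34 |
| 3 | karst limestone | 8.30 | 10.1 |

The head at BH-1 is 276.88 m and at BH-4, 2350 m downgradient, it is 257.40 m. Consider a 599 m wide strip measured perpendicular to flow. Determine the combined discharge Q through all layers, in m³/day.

Flow is parallel to layering, so each bed carries its own Darcy discharge and the transmissivities add.
Σ(K_i·b_i) = 0.413×7.26 + 5.34×6.14 + 10.1×8.30 = 119.6 m²/day.
Hydraulic gradient i = (276.88 − 257.40) / 2350 = 19.48 / 2350 = 0.008289.
Q = Σ(K_i·b_i) · W · i = 119.6 × 599 × 0.008289 = 593.9 m³/day.

594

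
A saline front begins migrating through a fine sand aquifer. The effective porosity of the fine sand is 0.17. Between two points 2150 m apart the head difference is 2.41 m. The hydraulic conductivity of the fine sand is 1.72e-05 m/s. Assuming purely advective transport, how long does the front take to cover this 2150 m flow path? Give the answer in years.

601

Convert K: 1.72e-05 m/s × 86400 = 1.486 m/day.
Hydraulic gradient i = Δh / L = 2.41 / 2150 = 0.001121.
Darcy flux q = K · i = 1.486 × 0.001121 = 0.001666 m/day.
Seepage velocity v = q / n_e = 0.001666 / 0.17 = 0.009799 m/day.
Travel time t = L / v = 2150 / 0.009799 = 2.194e+05 days = 600.7 years.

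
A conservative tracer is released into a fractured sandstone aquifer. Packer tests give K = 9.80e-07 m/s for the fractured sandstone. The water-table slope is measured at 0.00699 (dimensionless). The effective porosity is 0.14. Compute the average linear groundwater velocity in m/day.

Convert K: 9.80e-07 m/s × 86400 = 0.08467 m/day.
Hydraulic gradient i = 0.00699.
Darcy flux q = K · i = 0.08467 × 0.006990 = 0.0005919 m/day.
Seepage velocity v = q / n_e = 0.0005919 / 0.14 = 0.004228 m/day.

0.00423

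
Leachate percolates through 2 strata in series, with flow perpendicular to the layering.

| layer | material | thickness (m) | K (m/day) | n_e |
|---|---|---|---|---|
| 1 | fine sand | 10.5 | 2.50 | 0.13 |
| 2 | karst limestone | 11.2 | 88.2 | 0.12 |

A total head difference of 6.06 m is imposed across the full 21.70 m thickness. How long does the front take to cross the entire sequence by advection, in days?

1.93

With flow normal to the layers, continuity requires the same specific discharge q through every layer.
Σ(b_i/K_i) = 10.5/2.50 + 11.2/88.2 = 4.327 d.
q = Δh / Σ(b_i/K_i) = 6.06 / 4.327 = 1.401 m/day.
In each layer the seepage velocity is v_i = q/n_i, so the layer transit time is t_i = b_i·n_i / q:
  layer 1 (fine sand): t_1 = 10.5 × 0.13 / 1.401 = 0.9746 d
  layer 2 (karst limestone): t_2 = 11.2 × 0.12 / 1.401 = 0.9596 d
Total t = Σ t_i = 1.934 days.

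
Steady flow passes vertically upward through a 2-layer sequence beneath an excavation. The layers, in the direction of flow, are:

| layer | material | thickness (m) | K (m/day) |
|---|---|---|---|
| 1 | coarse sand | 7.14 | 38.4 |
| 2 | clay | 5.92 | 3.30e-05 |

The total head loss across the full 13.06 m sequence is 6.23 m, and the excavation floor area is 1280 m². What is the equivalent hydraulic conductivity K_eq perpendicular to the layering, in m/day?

7.28e-05

Flow is perpendicular to layering, so the layers act in series and the equivalent K is the thickness-weighted harmonic mean.
Total thickness L = 7.14 + 5.92 = 13.06 m.
Σ(b_i/K_i) = 7.14/38.4 + 5.92/3.30e-05 = 1.794e+05 d.
K_eq = L / Σ(b_i/K_i) = 13.06 / 1.794e+05 = 7.280e-05 m/day.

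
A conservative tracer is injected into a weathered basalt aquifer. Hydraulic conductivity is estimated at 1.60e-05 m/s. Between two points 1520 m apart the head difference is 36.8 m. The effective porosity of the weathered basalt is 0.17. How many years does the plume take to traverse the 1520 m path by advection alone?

Convert K: 1.60e-05 m/s × 86400 = 1.382 m/day.
Hydraulic gradient i = Δh / L = 36.8 / 1520 = 0.02421.
Darcy flux q = K · i = 1.382 × 0.02421 = 0.03347 m/day.
Seepage velocity v = q / n_e = 0.03347 / 0.17 = 0.1969 m/day.
Travel time t = L / v = 1520 / 0.1969 = 7721 days = 21.14 years.

21.1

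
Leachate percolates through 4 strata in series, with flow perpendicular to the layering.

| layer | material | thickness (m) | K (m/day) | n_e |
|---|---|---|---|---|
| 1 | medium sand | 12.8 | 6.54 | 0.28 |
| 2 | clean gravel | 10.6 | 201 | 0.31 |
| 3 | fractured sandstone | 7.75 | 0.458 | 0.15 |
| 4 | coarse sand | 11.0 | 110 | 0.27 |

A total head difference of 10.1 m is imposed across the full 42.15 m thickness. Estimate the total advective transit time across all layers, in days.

20.7

With flow normal to the layers, continuity requires the same specific discharge q through every layer.
Σ(b_i/K_i) = 12.8/6.54 + 10.6/201 + 7.75/0.458 + 11.0/110 = 19.03 d.
q = Δh / Σ(b_i/K_i) = 10.1 / 19.03 = 0.5307 m/day.
In each layer the seepage velocity is v_i = q/n_i, so the layer transit time is t_i = b_i·n_i / q:
  layer 1 (medium sand): t_1 = 12.8 × 0.28 / 0.5307 = 6.753 d
  layer 2 (clean gravel): t_2 = 10.6 × 0.31 / 0.5307 = 6.192 d
  layer 3 (fractured sandstone): t_3 = 7.75 × 0.15 / 0.5307 = 2.190 d
  layer 4 (coarse sand): t_4 = 11.0 × 0.27 / 0.5307 = 5.596 d
Total t = Σ t_i = 20.73 days.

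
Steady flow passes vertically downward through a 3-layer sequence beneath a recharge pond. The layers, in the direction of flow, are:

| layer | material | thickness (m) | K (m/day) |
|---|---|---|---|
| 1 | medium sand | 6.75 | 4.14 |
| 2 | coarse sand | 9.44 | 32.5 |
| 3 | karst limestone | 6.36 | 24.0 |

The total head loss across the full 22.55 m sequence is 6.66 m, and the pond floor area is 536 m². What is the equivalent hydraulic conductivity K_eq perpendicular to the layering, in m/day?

10.3

Flow is perpendicular to layering, so the layers act in series and the equivalent K is the thickness-weighted harmonic mean.
Total thickness L = 6.75 + 9.44 + 6.36 = 22.55 m.
Σ(b_i/K_i) = 6.75/4.14 + 9.44/32.5 + 6.36/24.0 = 2.186 d.
K_eq = L / Σ(b_i/K_i) = 22.55 / 2.186 = 10.32 m/day.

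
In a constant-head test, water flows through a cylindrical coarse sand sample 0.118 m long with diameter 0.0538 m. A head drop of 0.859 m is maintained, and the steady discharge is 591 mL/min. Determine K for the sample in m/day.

51.4

Cross-sectional area A = π·(d/2)² = π × (0.0538/2)² = 0.002273 m².
Convert discharge: 591 mL/min = 9.850e-06 m³/s.
Darcy's law rearranged: K = Q·L / (A·Δh) = 9.850e-06 × 0.118 / (0.002273 × 0.859) = 0.0005952 m/s = 51.43 m/day.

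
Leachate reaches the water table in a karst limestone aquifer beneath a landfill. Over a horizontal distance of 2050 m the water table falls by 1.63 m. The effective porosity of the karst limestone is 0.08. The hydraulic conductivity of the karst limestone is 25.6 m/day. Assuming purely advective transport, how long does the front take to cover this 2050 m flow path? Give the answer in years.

Hydraulic gradient i = Δh / L = 1.63 / 2050 = 0.0007951.
Darcy flux q = K · i = 25.60 × 0.0007951 = 0.02036 m/day.
Seepage velocity v = q / n_e = 0.02036 / 0.08 = 0.2544 m/day.
Travel time t = L / v = 2050 / 0.2544 = 8057 days = 22.06 years.

22.1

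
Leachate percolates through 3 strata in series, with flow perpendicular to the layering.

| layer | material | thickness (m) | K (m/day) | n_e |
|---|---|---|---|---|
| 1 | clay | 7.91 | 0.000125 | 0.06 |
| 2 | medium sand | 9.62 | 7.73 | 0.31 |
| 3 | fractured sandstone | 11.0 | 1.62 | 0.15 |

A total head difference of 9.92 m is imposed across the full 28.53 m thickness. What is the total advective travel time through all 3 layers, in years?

With flow normal to the layers, continuity requires the same specific discharge q through every layer.
Σ(b_i/K_i) = 7.91/0.000125 + 9.62/7.73 + 11.0/1.62 = 63288 d.
q = Δh / Σ(b_i/K_i) = 9.92 / 63288 = 0.0001567 m/day.
In each layer the seepage velocity is v_i = q/n_i, so the layer transit time is t_i = b_i·n_i / q:
  layer 1 (clay): t_1 = 7.91 × 0.06 / 0.0001567 = 3028 d
  layer 2 (medium sand): t_2 = 9.62 × 0.31 / 0.0001567 = 19026 d
  layer 3 (fractured sandstone): t_3 = 11.0 × 0.15 / 0.0001567 = 10527 d
Total t = Σ t_i = 32581 days = 89.20 years.

89.2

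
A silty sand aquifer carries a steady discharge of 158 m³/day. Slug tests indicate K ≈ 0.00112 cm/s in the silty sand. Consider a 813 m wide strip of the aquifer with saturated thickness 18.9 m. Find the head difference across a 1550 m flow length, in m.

Convert K: 0.00112 cm/s × 864 = 0.9677 m/day.
Cross-sectional area A = 813 × 18.9 = 15366 m².
From Q = K·A·i, i = Q / (K·A) = 158 / (0.9677 × 15366) = 0.01063.
Head loss Δh = i · L = 0.01063 × 1550 = 16.47 m.

16.5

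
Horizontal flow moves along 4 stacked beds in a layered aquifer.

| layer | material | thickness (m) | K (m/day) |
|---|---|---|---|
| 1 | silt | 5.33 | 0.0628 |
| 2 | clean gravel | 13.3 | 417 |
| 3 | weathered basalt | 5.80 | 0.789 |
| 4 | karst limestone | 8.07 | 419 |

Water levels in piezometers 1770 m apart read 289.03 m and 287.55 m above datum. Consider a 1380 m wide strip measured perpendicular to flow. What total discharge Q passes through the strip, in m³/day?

10300

Flow is parallel to layering, so each bed carries its own Darcy discharge and the transmissivities add.
Σ(K_i·b_i) = 0.0628×5.33 + 417×13.3 + 0.789×5.80 + 419×8.07 = 8932 m²/day.
Hydraulic gradient i = (289.03 − 287.55) / 1770 = 1.48 / 1770 = 0.0008362.
Q = Σ(K_i·b_i) · W · i = 8932 × 1380 × 0.0008362 = 10307 m³/day.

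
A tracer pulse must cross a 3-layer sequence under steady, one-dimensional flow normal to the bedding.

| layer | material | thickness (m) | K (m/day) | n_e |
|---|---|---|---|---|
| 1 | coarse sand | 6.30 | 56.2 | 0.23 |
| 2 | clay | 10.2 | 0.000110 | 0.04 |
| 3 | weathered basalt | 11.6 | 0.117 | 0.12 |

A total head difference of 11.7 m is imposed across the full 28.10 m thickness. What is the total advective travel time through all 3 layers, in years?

With flow normal to the layers, continuity requires the same specific discharge q through every layer.
Σ(b_i/K_i) = 6.30/56.2 + 10.2/0.000110 + 11.6/0.117 = 92827 d.
q = Δh / Σ(b_i/K_i) = 11.7 / 92827 = 0.0001260 m/day.
In each layer the seepage velocity is v_i = q/n_i, so the layer transit time is t_i = b_i·n_i / q:
  layer 1 (coarse sand): t_1 = 6.30 × 0.23 / 0.0001260 = 11496 d
  layer 2 (clay): t_2 = 10.2 × 0.04 / 0.0001260 = 3237 d
  layer 3 (weathered basalt): t_3 = 11.6 × 0.12 / 0.0001260 = 11044 d
Total t = Σ t_i = 25777 days = 70.57 years.

70.6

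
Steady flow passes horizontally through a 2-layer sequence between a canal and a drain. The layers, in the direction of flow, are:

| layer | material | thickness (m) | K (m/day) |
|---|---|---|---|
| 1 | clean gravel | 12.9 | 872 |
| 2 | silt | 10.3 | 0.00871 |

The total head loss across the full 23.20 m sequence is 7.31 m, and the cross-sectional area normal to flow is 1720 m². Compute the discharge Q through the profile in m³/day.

Flow is perpendicular to layering, so the layers act in series and the equivalent K is the thickness-weighted harmonic mean.
Total thickness L = 12.9 + 10.3 = 23.20 m.
Σ(b_i/K_i) = 12.9/872 + 10.3/0.00871 = 1183 d.
K_eq = L / Σ(b_i/K_i) = 23.20 / 1183 = 0.01962 m/day.
Q = K_eq · A · (Δh/L) = 0.01962 × 1720 × (7.31/23.20) = 10.63 m³/day.

10.6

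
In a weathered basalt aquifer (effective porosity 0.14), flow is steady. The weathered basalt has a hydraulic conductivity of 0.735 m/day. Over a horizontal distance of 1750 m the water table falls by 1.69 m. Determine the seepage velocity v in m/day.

0.00507

Hydraulic gradient i = Δh / L = 1.69 / 1750 = 0.0009657.
Darcy flux q = K · i = 0.7350 × 0.0009657 = 0.0007098 m/day.
Seepage velocity v = q / n_e = 0.0007098 / 0.14 = 0.005070 m/day.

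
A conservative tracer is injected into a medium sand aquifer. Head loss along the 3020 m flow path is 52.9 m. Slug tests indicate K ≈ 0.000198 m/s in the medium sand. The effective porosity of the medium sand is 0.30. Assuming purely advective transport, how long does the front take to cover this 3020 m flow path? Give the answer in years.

Convert K: 0.000198 m/s × 86400 = 17.11 m/day.
Hydraulic gradient i = Δh / L = 52.9 / 3020 = 0.01752.
Darcy flux q = K · i = 17.11 × 0.01752 = 0.2997 m/day.
Seepage velocity v = q / n_e = 0.2997 / 0.30 = 0.9989 m/day.
Travel time t = L / v = 3020 / 0.9989 = 3023 days = 8.278 years.

8.28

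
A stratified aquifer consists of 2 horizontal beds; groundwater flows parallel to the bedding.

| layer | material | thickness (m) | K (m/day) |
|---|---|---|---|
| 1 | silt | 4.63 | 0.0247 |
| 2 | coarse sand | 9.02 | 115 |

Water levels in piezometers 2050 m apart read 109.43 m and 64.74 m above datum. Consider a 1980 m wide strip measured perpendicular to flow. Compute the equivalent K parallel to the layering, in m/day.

Flow is parallel to layering, so each bed carries its own Darcy discharge and the transmissivities add.
Σ(K_i·b_i) = 0.0247×4.63 + 115×9.02 = 1037 m²/day.
Total thickness b = 13.65 m, so K_eq = Σ(K_i·b_i)/b = 76.00 m/day.

76.0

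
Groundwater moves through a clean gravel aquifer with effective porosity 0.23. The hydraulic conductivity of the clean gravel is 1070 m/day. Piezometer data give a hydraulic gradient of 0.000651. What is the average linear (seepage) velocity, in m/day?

Hydraulic gradient i = 0.000651.
Darcy flux q = K · i = 1070 × 0.0006510 = 0.6966 m/day.
Seepage velocity v = q / n_e = 0.6966 / 0.23 = 3.029 m/day.

3.03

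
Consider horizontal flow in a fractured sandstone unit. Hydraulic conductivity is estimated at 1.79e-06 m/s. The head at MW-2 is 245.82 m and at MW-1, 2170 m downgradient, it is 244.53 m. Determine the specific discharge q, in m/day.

Convert K: 1.79e-06 m/s × 86400 = 0.1547 m/day.
Hydraulic gradient i = (245.82 − 244.53) / 2170 = 1.29 / 2170 = 0.0005945.
Specific discharge q = K · i = 0.1547 × 0.0005945 = 9.194e-05 m/day.

9.19e-05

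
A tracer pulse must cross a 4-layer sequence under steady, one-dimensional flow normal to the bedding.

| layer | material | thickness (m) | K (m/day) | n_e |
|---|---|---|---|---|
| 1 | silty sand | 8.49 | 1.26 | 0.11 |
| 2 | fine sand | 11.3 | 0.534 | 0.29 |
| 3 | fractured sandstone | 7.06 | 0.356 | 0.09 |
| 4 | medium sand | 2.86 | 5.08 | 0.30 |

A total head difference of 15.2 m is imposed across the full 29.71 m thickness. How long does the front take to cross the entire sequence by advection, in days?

18.1

With flow normal to the layers, continuity requires the same specific discharge q through every layer.
Σ(b_i/K_i) = 8.49/1.26 + 11.3/0.534 + 7.06/0.356 + 2.86/5.08 = 48.29 d.
q = Δh / Σ(b_i/K_i) = 15.2 / 48.29 = 0.3147 m/day.
In each layer the seepage velocity is v_i = q/n_i, so the layer transit time is t_i = b_i·n_i / q:
  layer 1 (silty sand): t_1 = 8.49 × 0.11 / 0.3147 = 2.967 d
  layer 2 (fine sand): t_2 = 11.3 × 0.29 / 0.3147 = 10.41 d
  layer 3 (fractured sandstone): t_3 = 7.06 × 0.09 / 0.3147 = 2.019 d
  layer 4 (medium sand): t_4 = 2.86 × 0.30 / 0.3147 = 2.726 d
Total t = Σ t_i = 18.12 days.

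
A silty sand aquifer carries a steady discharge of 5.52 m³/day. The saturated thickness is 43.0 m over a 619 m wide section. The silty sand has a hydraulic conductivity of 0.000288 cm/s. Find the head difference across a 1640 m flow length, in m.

1.37

Convert K: 0.000288 cm/s × 864 = 0.2488 m/day.
Cross-sectional area A = 619 × 43.0 = 26617 m².
From Q = K·A·i, i = Q / (K·A) = 5.52 / (0.2488 × 26617) = 0.0008334.
Head loss Δh = i · L = 0.0008334 × 1640 = 1.367 m.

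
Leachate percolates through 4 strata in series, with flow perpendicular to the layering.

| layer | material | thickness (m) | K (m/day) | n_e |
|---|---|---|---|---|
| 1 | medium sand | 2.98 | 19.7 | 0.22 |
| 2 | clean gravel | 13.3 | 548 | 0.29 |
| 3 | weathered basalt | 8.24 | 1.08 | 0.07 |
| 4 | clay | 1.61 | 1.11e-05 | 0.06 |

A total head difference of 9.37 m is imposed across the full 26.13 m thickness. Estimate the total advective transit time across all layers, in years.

220

With flow normal to the layers, continuity requires the same specific discharge q through every layer.
Σ(b_i/K_i) = 2.98/19.7 + 13.3/548 + 8.24/1.08 + 1.61/1.11e-05 = 1.451e+05 d.
q = Δh / Σ(b_i/K_i) = 9.37 / 1.451e+05 = 6.460e-05 m/day.
In each layer the seepage velocity is v_i = q/n_i, so the layer transit time is t_i = b_i·n_i / q:
  layer 1 (medium sand): t_1 = 2.98 × 0.22 / 6.460e-05 = 10149 d
  layer 2 (clean gravel): t_2 = 13.3 × 0.29 / 6.460e-05 = 59709 d
  layer 3 (weathered basalt): t_3 = 8.24 × 0.07 / 6.460e-05 = 8929 d
  layer 4 (clay): t_4 = 1.61 × 0.06 / 6.460e-05 = 1495 d
Total t = Σ t_i = 80282 days = 219.8 years.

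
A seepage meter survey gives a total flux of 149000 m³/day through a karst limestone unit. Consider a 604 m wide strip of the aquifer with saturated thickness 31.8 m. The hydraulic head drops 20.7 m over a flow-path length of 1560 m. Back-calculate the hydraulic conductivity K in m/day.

Cross-sectional area A = 604 × 31.8 = 19207 m².
Hydraulic gradient i = Δh / L = 20.7 / 1560 = 0.01327.
From Q = K·A·i, K = Q / (A·i) = 149000 / (19207 × 0.01327) = 584.6 m/day.

585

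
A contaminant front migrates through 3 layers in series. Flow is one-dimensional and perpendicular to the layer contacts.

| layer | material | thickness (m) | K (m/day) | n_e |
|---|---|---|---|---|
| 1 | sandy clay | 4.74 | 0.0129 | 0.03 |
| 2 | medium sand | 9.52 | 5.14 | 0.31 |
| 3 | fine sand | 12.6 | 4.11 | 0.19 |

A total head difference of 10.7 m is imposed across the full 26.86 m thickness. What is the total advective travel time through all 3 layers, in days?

191

With flow normal to the layers, continuity requires the same specific discharge q through every layer.
Σ(b_i/K_i) = 4.74/0.0129 + 9.52/5.14 + 12.6/4.11 = 372.4 d.
q = Δh / Σ(b_i/K_i) = 10.7 / 372.4 = 0.02874 m/day.
In each layer the seepage velocity is v_i = q/n_i, so the layer transit time is t_i = b_i·n_i / q:
  layer 1 (sandy clay): t_1 = 4.74 × 0.03 / 0.02874 = 4.949 d
  layer 2 (medium sand): t_2 = 9.52 × 0.31 / 0.02874 = 102.7 d
  layer 3 (fine sand): t_3 = 12.6 × 0.19 / 0.02874 = 83.31 d
Total t = Σ t_i = 191.0 days.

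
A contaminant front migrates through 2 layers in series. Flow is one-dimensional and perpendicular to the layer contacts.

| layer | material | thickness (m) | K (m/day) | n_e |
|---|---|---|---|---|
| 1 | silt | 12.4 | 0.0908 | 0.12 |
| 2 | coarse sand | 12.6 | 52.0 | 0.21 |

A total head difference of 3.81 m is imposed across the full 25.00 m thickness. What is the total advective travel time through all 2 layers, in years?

With flow normal to the layers, continuity requires the same specific discharge q through every layer.
Σ(b_i/K_i) = 12.4/0.0908 + 12.6/52.0 = 136.8 d.
q = Δh / Σ(b_i/K_i) = 3.81 / 136.8 = 0.02785 m/day.
In each layer the seepage velocity is v_i = q/n_i, so the layer transit time is t_i = b_i·n_i / q:
  layer 1 (silt): t_1 = 12.4 × 0.12 / 0.02785 = 53.43 d
  layer 2 (coarse sand): t_2 = 12.6 × 0.21 / 0.02785 = 95.01 d
Total t = Σ t_i = 148.4 days = 0.4064 years.

0.406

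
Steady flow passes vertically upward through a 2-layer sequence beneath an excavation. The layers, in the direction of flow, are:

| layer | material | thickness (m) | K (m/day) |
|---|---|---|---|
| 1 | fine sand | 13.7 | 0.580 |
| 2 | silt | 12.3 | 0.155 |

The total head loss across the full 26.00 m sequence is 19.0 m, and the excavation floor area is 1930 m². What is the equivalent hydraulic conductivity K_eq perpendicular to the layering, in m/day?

0.252

Flow is perpendicular to layering, so the layers act in series and the equivalent K is the thickness-weighted harmonic mean.
Total thickness L = 13.7 + 12.3 = 26.00 m.
Σ(b_i/K_i) = 13.7/0.580 + 12.3/0.155 = 103.0 d.
K_eq = L / Σ(b_i/K_i) = 26.00 / 103.0 = 0.2525 m/day.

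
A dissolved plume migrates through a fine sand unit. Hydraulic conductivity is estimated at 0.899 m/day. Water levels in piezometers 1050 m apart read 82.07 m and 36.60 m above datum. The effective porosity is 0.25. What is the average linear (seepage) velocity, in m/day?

0.156

Hydraulic gradient i = (82.07 − 36.60) / 1050 = 45.47 / 1050 = 0.04330.
Darcy flux q = K · i = 0.8990 × 0.04330 = 0.03893 m/day.
Seepage velocity v = q / n_e = 0.03893 / 0.25 = 0.1557 m/day.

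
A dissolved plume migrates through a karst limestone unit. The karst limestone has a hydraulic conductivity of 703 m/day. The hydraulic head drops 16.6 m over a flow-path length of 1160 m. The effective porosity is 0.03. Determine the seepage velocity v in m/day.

Hydraulic gradient i = Δh / L = 16.6 / 1160 = 0.01431.
Darcy flux q = K · i = 703.0 × 0.01431 = 10.06 m/day.
Seepage velocity v = q / n_e = 10.06 / 0.03 = 335.3 m/day.

335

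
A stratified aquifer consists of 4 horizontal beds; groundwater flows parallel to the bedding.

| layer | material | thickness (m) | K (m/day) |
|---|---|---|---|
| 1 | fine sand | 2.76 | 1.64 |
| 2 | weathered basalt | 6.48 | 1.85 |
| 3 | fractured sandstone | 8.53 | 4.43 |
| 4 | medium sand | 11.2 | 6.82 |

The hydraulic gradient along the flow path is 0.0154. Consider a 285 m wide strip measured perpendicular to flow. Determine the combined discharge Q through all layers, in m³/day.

Flow is parallel to layering, so each bed carries its own Darcy discharge and the transmissivities add.
Σ(K_i·b_i) = 1.64×2.76 + 1.85×6.48 + 4.43×8.53 + 6.82×11.2 = 130.7 m²/day.
Hydraulic gradient i = 0.0154.
Q = Σ(K_i·b_i) · W · i = 130.7 × 285 × 0.01540 = 573.6 m³/day.

574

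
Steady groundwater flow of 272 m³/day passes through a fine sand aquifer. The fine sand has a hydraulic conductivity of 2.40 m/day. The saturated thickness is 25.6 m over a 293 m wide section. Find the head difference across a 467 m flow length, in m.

Cross-sectional area A = 293 × 25.6 = 7501 m².
From Q = K·A·i, i = Q / (K·A) = 272 / (2.400 × 7501) = 0.01511.
Head loss Δh = i · L = 0.01511 × 467 = 7.056 m.

7.06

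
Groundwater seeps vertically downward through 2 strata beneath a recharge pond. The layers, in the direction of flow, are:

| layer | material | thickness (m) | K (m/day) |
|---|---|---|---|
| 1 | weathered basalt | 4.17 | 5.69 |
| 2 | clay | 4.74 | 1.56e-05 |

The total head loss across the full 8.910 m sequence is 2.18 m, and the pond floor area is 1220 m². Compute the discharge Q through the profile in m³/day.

0.00875

Flow is perpendicular to layering, so the layers act in series and the equivalent K is the thickness-weighted harmonic mean.
Total thickness L = 4.17 + 4.74 = 8.910 m.
Σ(b_i/K_i) = 4.17/5.69 + 4.74/1.56e-05 = 3.038e+05 d.
K_eq = L / Σ(b_i/K_i) = 8.910 / 3.038e+05 = 2.932e-05 m/day.
Q = K_eq · A · (Δh/L) = 2.932e-05 × 1220 × (2.18/8.910) = 0.008753 m³/day.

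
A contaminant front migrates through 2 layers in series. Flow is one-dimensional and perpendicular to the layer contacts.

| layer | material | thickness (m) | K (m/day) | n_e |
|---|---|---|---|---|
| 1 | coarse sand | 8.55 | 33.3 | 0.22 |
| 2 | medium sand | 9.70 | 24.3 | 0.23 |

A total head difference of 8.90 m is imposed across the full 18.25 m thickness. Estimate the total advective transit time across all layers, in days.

0.303

With flow normal to the layers, continuity requires the same specific discharge q through every layer.
Σ(b_i/K_i) = 8.55/33.3 + 9.70/24.3 = 0.6559 d.
q = Δh / Σ(b_i/K_i) = 8.90 / 0.6559 = 13.57 m/day.
In each layer the seepage velocity is v_i = q/n_i, so the layer transit time is t_i = b_i·n_i / q:
  layer 1 (coarse sand): t_1 = 8.55 × 0.22 / 13.57 = 0.1386 d
  layer 2 (medium sand): t_2 = 9.70 × 0.23 / 13.57 = 0.1644 d
Total t = Σ t_i = 0.3031 days.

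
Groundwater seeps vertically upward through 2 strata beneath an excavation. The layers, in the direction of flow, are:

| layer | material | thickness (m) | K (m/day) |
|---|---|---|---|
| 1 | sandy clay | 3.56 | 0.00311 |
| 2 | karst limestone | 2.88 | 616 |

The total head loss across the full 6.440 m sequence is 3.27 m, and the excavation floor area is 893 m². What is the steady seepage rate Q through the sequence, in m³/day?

2.55

Flow is perpendicular to layering, so the layers act in series and the equivalent K is the thickness-weighted harmonic mean.
Total thickness L = 3.56 + 2.88 = 6.440 m.
Σ(b_i/K_i) = 3.56/0.00311 + 2.88/616 = 1145 d.
K_eq = L / Σ(b_i/K_i) = 6.440 / 1145 = 0.005626 m/day.
Q = K_eq · A · (Δh/L) = 0.005626 × 893 × (3.27/6.440) = 2.551 m³/day.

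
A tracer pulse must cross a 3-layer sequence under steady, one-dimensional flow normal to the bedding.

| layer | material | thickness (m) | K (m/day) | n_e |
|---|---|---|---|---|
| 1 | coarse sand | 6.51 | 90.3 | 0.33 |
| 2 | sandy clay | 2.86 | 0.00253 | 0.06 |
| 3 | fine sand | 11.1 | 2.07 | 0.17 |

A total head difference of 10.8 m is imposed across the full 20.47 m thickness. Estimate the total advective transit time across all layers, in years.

With flow normal to the layers, continuity requires the same specific discharge q through every layer.
Σ(b_i/K_i) = 6.51/90.3 + 2.86/0.00253 + 11.1/2.07 = 1136 d.
q = Δh / Σ(b_i/K_i) = 10.8 / 1136 = 0.009508 m/day.
In each layer the seepage velocity is v_i = q/n_i, so the layer transit time is t_i = b_i·n_i / q:
  layer 1 (coarse sand): t_1 = 6.51 × 0.33 / 0.009508 = 225.9 d
  layer 2 (sandy clay): t_2 = 2.86 × 0.06 / 0.009508 = 18.05 d
  layer 3 (fine sand): t_3 = 11.1 × 0.17 / 0.009508 = 198.5 d
Total t = Σ t_i = 442.5 days = 1.211 years.

1.21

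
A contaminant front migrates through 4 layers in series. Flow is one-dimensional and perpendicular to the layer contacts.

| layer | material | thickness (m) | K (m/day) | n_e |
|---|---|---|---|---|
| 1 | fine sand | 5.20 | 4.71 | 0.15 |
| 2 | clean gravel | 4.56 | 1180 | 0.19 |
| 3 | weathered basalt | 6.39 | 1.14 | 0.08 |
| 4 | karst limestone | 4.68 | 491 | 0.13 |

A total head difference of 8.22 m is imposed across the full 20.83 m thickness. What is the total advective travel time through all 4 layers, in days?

2.26

With flow normal to the layers, continuity requires the same specific discharge q through every layer.
Σ(b_i/K_i) = 5.20/4.71 + 4.56/1180 + 6.39/1.14 + 4.68/491 = 6.723 d.
q = Δh / Σ(b_i/K_i) = 8.22 / 6.723 = 1.223 m/day.
In each layer the seepage velocity is v_i = q/n_i, so the layer transit time is t_i = b_i·n_i / q:
  layer 1 (fine sand): t_1 = 5.20 × 0.15 / 1.223 = 0.6379 d
  layer 2 (clean gravel): t_2 = 4.56 × 0.19 / 1.223 = 0.7086 d
  layer 3 (weathered basalt): t_3 = 6.39 × 0.08 / 1.223 = 0.4181 d
  layer 4 (karst limestone): t_4 = 4.68 × 0.13 / 1.223 = 0.4976 d
Total t = Σ t_i = 2.262 days.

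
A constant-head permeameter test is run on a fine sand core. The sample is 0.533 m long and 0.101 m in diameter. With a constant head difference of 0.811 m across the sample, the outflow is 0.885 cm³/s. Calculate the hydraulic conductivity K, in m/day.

6.27

Cross-sectional area A = π·(d/2)² = π × (0.101/2)² = 0.008012 m².
Convert discharge: 0.885 cm³/s = 8.850e-07 m³/s.
Darcy's law rearranged: K = Q·L / (A·Δh) = 8.850e-07 × 0.533 / (0.008012 × 0.811) = 7.260e-05 m/s = 6.272 m/day.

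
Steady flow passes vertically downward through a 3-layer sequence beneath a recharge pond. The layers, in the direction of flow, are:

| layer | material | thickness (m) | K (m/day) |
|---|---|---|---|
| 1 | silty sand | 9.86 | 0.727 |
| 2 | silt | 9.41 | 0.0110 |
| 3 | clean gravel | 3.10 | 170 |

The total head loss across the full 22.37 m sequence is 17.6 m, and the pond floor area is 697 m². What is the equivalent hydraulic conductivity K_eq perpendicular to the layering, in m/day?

0.0257

Flow is perpendicular to layering, so the layers act in series and the equivalent K is the thickness-weighted harmonic mean.
Total thickness L = 9.86 + 9.41 + 3.10 = 22.37 m.
Σ(b_i/K_i) = 9.86/0.727 + 9.41/0.0110 + 3.10/170 = 869.0 d.
K_eq = L / Σ(b_i/K_i) = 22.37 / 869.0 = 0.02574 m/day.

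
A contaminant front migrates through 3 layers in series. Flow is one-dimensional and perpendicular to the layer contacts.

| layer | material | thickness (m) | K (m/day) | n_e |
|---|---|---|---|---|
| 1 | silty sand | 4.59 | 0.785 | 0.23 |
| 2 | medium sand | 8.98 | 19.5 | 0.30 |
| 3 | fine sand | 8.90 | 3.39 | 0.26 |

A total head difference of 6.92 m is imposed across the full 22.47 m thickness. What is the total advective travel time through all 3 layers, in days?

With flow normal to the layers, continuity requires the same specific discharge q through every layer.
Σ(b_i/K_i) = 4.59/0.785 + 8.98/19.5 + 8.90/3.39 = 8.933 d.
q = Δh / Σ(b_i/K_i) = 6.92 / 8.933 = 0.7747 m/day.
In each layer the seepage velocity is v_i = q/n_i, so the layer transit time is t_i = b_i·n_i / q:
  layer 1 (silty sand): t_1 = 4.59 × 0.23 / 0.7747 = 1.363 d
  layer 2 (medium sand): t_2 = 8.98 × 0.30 / 0.7747 = 3.478 d
  layer 3 (fine sand): t_3 = 8.90 × 0.26 / 0.7747 = 2.987 d
Total t = Σ t_i = 7.828 days.

7.83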